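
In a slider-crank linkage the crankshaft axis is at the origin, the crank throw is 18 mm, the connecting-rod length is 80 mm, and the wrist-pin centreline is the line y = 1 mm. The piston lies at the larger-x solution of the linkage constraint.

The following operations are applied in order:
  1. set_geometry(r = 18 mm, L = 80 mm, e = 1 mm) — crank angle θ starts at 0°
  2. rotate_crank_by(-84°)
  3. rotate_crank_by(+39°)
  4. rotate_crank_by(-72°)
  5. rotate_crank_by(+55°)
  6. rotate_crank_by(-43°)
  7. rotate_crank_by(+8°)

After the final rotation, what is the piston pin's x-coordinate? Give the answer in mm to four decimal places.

set_geometry: r = 18 mm, L = 80 mm, e = 1 mm; θ ← 0°
rotate_crank_by(-84°): θ ← 0° -84° = -84°
rotate_crank_by(+39°): θ ← -84° +39° = -45°
rotate_crank_by(-72°): θ ← -45° -72° = -117°
rotate_crank_by(+55°): θ ← -117° +55° = -62°
rotate_crank_by(-43°): θ ← -62° -43° = -105°
rotate_crank_by(+8°): θ ← -105° +8° = -97°
crank pin P = (r cos θ, r sin θ) = (-2.193648, -17.865831)
h = r sin θ − e = -17.865831 − 1 = -18.865831
x = r cos θ + √(L² − h²) = -2.193648 + √(6400.0 − 355.9196) = -2.193648 + 77.743684 = 75.550036

75.5500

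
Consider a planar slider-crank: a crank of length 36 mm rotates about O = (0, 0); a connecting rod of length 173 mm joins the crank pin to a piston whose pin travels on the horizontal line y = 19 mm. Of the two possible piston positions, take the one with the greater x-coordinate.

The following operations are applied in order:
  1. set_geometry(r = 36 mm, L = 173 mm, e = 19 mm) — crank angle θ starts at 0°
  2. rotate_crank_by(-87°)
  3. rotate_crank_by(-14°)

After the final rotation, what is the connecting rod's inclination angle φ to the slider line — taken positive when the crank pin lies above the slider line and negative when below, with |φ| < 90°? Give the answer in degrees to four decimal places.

-18.3062

set_geometry: r = 36 mm, L = 173 mm, e = 19 mm; θ ← 0°
rotate_crank_by(-87°): θ ← 0° -87° = -87°
rotate_crank_by(-14°): θ ← -87° -14° = -101°
crank pin P = (r cos θ, r sin θ) = (-6.869124, -35.338579)
h = r sin θ − e = -35.338579 − 19 = -54.338579
sin φ = h / L = -54.338579 / 173 = -0.31409583
φ = arcsin(-0.31409583) = -18.306239°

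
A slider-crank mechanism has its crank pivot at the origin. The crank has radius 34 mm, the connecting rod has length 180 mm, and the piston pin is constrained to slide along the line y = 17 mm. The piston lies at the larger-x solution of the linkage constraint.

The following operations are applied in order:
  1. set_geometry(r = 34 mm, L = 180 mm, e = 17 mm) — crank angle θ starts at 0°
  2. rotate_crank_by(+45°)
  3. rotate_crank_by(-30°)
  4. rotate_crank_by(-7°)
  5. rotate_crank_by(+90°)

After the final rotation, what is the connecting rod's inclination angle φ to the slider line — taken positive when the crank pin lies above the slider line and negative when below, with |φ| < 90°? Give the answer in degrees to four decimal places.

5.3136

set_geometry: r = 34 mm, L = 180 mm, e = 17 mm; θ ← 0°
rotate_crank_by(+45°): θ ← 0° +45° = 45°
rotate_crank_by(-30°): θ ← 45° -30° = 15°
rotate_crank_by(-7°): θ ← 15° -7° = 8°
rotate_crank_by(+90°): θ ← 8° +90° = 98°
crank pin P = (r cos θ, r sin θ) = (-4.731885, 33.669114)
h = r sin θ − e = 33.669114 − 17 = 16.669114
sin φ = h / L = 16.669114 / 180 = 0.09260619
φ = arcsin(0.09260619) = 5.313557°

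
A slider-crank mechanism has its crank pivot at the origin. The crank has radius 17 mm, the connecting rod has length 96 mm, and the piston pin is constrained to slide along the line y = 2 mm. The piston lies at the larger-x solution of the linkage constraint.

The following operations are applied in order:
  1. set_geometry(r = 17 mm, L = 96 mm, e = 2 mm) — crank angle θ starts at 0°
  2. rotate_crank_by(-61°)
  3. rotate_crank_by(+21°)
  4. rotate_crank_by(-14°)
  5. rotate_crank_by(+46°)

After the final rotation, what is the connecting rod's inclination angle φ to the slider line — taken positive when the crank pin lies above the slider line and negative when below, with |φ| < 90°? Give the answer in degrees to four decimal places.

set_geometry: r = 17 mm, L = 96 mm, e = 2 mm; θ ← 0°
rotate_crank_by(-61°): θ ← 0° -61° = -61°
rotate_crank_by(+21°): θ ← -61° +21° = -40°
rotate_crank_by(-14°): θ ← -40° -14° = -54°
rotate_crank_by(+46°): θ ← -54° +46° = -8°
crank pin P = (r cos θ, r sin θ) = (16.834557, -2.365943)
h = r sin θ − e = -2.365943 − 2 = -4.365943
sin φ = h / L = -4.365943 / 96 = -0.04547857
φ = arcsin(-0.04547857) = -2.606629°

-2.6066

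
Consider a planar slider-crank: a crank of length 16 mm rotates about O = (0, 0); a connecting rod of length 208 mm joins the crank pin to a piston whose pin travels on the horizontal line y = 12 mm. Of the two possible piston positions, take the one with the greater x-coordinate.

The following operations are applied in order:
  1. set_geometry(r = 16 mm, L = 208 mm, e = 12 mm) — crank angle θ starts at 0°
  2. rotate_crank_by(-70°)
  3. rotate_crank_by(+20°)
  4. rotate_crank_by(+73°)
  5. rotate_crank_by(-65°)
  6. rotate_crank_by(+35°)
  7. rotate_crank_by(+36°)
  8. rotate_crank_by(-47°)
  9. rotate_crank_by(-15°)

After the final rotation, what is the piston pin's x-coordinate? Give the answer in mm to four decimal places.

set_geometry: r = 16 mm, L = 208 mm, e = 12 mm; θ ← 0°
rotate_crank_by(-70°): θ ← 0° -70° = -70°
rotate_crank_by(+20°): θ ← -70° +20° = -50°
rotate_crank_by(+73°): θ ← -50° +73° = 23°
rotate_crank_by(-65°): θ ← 23° -65° = -42°
rotate_crank_by(+35°): θ ← -42° +35° = -7°
rotate_crank_by(+36°): θ ← -7° +36° = 29°
rotate_crank_by(-47°): θ ← 29° -47° = -18°
rotate_crank_by(-15°): θ ← -18° -15° = -33°
crank pin P = (r cos θ, r sin θ) = (13.418729, -8.714225)
h = r sin θ − e = -8.714225 − 12 = -20.714225
x = r cos θ + √(L² − h²) = 13.418729 + √(43264.0 − 429.0791) = 13.418729 + 206.965990 = 220.384719

220.3847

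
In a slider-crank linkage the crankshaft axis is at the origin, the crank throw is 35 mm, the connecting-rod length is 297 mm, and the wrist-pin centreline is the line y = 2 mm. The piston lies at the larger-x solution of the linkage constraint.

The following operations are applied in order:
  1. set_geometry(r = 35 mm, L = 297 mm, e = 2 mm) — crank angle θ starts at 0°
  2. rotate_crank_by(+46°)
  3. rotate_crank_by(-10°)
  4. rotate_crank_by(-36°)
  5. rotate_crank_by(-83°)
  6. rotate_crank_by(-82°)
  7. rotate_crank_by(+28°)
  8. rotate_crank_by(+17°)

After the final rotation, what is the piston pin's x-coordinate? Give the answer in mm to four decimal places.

set_geometry: r = 35 mm, L = 297 mm, e = 2 mm; θ ← 0°
rotate_crank_by(+46°): θ ← 0° +46° = 46°
rotate_crank_by(-10°): θ ← 46° -10° = 36°
rotate_crank_by(-36°): θ ← 36° -36° = 0°
rotate_crank_by(-83°): θ ← 0° -83° = -83°
rotate_crank_by(-82°): θ ← -83° -82° = -165°
rotate_crank_by(+28°): θ ← -165° +28° = -137°
rotate_crank_by(+17°): θ ← -137° +17° = -120°
crank pin P = (r cos θ, r sin θ) = (-17.500000, -30.310889)
h = r sin θ − e = -30.310889 − 2 = -32.310889
x = r cos θ + √(L² − h²) = -17.500000 + √(88209.0 − 1043.9936) = -17.500000 + 295.237204 = 277.737204

277.7372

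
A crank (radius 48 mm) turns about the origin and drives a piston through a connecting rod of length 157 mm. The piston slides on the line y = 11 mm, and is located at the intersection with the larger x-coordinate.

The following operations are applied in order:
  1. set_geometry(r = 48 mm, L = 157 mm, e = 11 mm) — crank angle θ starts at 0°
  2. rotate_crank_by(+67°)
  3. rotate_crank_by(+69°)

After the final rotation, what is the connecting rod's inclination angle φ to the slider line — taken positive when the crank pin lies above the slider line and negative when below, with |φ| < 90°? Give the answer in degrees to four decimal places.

set_geometry: r = 48 mm, L = 157 mm, e = 11 mm; θ ← 0°
rotate_crank_by(+67°): θ ← 0° +67° = 67°
rotate_crank_by(+69°): θ ← 67° +69° = 136°
crank pin P = (r cos θ, r sin θ) = (-34.528310, 33.343602)
h = r sin θ − e = 33.343602 − 11 = 22.343602
sin φ = h / L = 22.343602 / 157 = 0.14231593
φ = arcsin(0.14231593) = 8.181882°

8.1819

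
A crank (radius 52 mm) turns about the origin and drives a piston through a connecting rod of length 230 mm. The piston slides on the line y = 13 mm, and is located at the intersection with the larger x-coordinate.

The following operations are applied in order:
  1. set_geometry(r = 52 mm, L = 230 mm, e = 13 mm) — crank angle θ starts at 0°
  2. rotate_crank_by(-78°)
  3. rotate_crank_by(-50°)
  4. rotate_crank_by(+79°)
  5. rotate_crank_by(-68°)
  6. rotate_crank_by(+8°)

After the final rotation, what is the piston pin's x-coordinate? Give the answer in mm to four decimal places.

set_geometry: r = 52 mm, L = 230 mm, e = 13 mm; θ ← 0°
rotate_crank_by(-78°): θ ← 0° -78° = -78°
rotate_crank_by(-50°): θ ← -78° -50° = -128°
rotate_crank_by(+79°): θ ← -128° +79° = -49°
rotate_crank_by(-68°): θ ← -49° -68° = -117°
rotate_crank_by(+8°): θ ← -117° +8° = -109°
crank pin P = (r cos θ, r sin θ) = (-16.929544, -49.166966)
h = r sin θ − e = -49.166966 − 13 = -62.166966
x = r cos θ + √(L² − h²) = -16.929544 + √(52900.0 − 3864.7317) = -16.929544 + 221.439085 = 204.509541

204.5095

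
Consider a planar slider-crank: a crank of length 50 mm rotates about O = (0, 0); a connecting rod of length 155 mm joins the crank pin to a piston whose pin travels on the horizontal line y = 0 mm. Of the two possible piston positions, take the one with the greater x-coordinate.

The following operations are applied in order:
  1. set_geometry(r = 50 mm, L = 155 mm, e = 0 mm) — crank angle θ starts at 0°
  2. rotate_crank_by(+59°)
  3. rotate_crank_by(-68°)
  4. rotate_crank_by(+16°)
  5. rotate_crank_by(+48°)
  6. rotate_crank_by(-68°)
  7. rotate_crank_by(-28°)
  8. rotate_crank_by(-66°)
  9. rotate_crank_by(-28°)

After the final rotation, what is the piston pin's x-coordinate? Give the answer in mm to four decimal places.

115.5585

set_geometry: r = 50 mm, L = 155 mm, e = 0 mm; θ ← 0°
rotate_crank_by(+59°): θ ← 0° +59° = 59°
rotate_crank_by(-68°): θ ← 59° -68° = -9°
rotate_crank_by(+16°): θ ← -9° +16° = 7°
rotate_crank_by(+48°): θ ← 7° +48° = 55°
rotate_crank_by(-68°): θ ← 55° -68° = -13°
rotate_crank_by(-28°): θ ← -13° -28° = -41°
rotate_crank_by(-66°): θ ← -41° -66° = -107°
rotate_crank_by(-28°): θ ← -107° -28° = -135°
crank pin P = (r cos θ, r sin θ) = (-35.355339, -35.355339)
h = r sin θ − e = -35.355339 − 0 = -35.355339
x = r cos θ + √(L² − h²) = -35.355339 + √(24025.0 − 1250.0000) = -35.355339 + 150.913883 = 115.558544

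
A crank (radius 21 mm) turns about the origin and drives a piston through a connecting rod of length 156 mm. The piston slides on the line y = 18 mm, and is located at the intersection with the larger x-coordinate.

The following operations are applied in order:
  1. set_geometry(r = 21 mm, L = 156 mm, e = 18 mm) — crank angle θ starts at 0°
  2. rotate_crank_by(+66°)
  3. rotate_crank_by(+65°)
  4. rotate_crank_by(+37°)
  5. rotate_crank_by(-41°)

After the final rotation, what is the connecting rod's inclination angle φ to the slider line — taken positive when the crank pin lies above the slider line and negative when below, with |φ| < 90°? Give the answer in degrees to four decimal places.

-0.4513

set_geometry: r = 21 mm, L = 156 mm, e = 18 mm; θ ← 0°
rotate_crank_by(+66°): θ ← 0° +66° = 66°
rotate_crank_by(+65°): θ ← 66° +65° = 131°
rotate_crank_by(+37°): θ ← 131° +37° = 168°
rotate_crank_by(-41°): θ ← 168° -41° = 127°
crank pin P = (r cos θ, r sin θ) = (-12.638115, 16.771346)
h = r sin θ − e = 16.771346 − 18 = -1.228654
sin φ = h / L = -1.228654 / 156 = -0.00787599
φ = arcsin(-0.00787599) = -0.451266°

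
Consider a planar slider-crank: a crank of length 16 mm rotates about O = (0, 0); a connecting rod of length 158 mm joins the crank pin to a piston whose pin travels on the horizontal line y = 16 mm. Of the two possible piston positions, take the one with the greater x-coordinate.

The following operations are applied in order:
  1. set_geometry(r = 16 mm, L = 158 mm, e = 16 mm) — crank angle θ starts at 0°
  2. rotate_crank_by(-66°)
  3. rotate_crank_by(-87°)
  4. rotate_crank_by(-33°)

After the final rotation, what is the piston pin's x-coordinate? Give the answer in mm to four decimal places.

set_geometry: r = 16 mm, L = 158 mm, e = 16 mm; θ ← 0°
rotate_crank_by(-66°): θ ← 0° -66° = -66°
rotate_crank_by(-87°): θ ← -66° -87° = -153°
rotate_crank_by(-33°): θ ← -153° -33° = -186°
crank pin P = (r cos θ, r sin θ) = (-15.912350, 1.672455)
h = r sin θ − e = 1.672455 − 16 = -14.327545
x = r cos θ + √(L² − h²) = -15.912350 + √(24964.0 − 205.2785) = -15.912350 + 157.349043 = 141.436693

141.4367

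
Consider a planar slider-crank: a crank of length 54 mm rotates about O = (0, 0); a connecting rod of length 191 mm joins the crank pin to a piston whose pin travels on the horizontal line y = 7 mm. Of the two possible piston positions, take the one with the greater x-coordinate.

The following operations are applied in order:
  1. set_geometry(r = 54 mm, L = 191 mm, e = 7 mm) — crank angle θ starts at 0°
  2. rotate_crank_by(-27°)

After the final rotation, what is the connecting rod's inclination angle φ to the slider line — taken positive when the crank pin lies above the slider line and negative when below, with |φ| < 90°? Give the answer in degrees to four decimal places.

-9.4974

set_geometry: r = 54 mm, L = 191 mm, e = 7 mm; θ ← 0°
rotate_crank_by(-27°): θ ← 0° -27° = -27°
crank pin P = (r cos θ, r sin θ) = (48.114352, -24.515487)
h = r sin θ − e = -24.515487 − 7 = -31.515487
sin φ = h / L = -31.515487 / 191 = -0.16500255
φ = arcsin(-0.16500255) = -9.497383°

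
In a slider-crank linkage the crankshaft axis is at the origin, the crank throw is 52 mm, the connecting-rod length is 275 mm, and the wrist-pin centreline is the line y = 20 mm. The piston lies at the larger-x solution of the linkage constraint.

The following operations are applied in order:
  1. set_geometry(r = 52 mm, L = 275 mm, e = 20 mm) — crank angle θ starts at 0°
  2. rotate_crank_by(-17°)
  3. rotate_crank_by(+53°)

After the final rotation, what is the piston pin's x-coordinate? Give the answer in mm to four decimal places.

316.8659

set_geometry: r = 52 mm, L = 275 mm, e = 20 mm; θ ← 0°
rotate_crank_by(-17°): θ ← 0° -17° = -17°
rotate_crank_by(+53°): θ ← -17° +53° = 36°
crank pin P = (r cos θ, r sin θ) = (42.068884, 30.564833)
h = r sin θ − e = 30.564833 − 20 = 10.564833
x = r cos θ + √(L² − h²) = 42.068884 + √(75625.0 − 111.6157) = 42.068884 + 274.796987 = 316.865871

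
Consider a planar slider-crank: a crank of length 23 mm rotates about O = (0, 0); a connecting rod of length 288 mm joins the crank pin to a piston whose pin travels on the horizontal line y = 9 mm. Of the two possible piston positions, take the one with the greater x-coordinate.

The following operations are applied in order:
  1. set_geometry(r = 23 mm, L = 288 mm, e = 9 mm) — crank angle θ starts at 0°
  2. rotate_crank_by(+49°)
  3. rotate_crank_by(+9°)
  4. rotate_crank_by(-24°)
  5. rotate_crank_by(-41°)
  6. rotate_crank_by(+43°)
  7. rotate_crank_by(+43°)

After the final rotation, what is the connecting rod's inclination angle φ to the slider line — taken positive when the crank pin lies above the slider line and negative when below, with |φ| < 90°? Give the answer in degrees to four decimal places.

set_geometry: r = 23 mm, L = 288 mm, e = 9 mm; θ ← 0°
rotate_crank_by(+49°): θ ← 0° +49° = 49°
rotate_crank_by(+9°): θ ← 49° +9° = 58°
rotate_crank_by(-24°): θ ← 58° -24° = 34°
rotate_crank_by(-41°): θ ← 34° -41° = -7°
rotate_crank_by(+43°): θ ← -7° +43° = 36°
rotate_crank_by(+43°): θ ← 36° +43° = 79°
crank pin P = (r cos θ, r sin θ) = (4.388607, 22.577425)
h = r sin θ − e = 22.577425 − 9 = 13.577425
sin φ = h / L = 13.577425 / 288 = 0.04714384
φ = arcsin(0.04714384) = 2.702144°

2.7021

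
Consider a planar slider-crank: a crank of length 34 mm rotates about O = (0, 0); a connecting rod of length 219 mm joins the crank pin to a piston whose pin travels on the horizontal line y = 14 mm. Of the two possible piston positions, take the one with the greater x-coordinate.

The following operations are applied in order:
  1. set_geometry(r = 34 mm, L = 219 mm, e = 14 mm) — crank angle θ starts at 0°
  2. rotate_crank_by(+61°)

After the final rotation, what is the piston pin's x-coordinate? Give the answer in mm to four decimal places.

set_geometry: r = 34 mm, L = 219 mm, e = 14 mm; θ ← 0°
rotate_crank_by(+61°): θ ← 0° +61° = 61°
crank pin P = (r cos θ, r sin θ) = (16.483527, 29.737070)
h = r sin θ − e = 29.737070 − 14 = 15.737070
x = r cos θ + √(L² − h²) = 16.483527 + √(47961.0 − 247.6554) = 16.483527 + 218.433845 = 234.917372

234.9174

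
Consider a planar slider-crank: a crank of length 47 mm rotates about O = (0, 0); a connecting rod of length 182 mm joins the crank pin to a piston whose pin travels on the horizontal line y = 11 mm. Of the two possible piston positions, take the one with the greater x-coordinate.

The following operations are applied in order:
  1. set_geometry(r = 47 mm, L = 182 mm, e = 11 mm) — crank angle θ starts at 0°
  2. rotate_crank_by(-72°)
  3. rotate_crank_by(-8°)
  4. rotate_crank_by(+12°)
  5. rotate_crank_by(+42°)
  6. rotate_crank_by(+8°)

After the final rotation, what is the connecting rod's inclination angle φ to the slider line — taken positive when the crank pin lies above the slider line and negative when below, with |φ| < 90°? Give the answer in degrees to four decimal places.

-8.0618

set_geometry: r = 47 mm, L = 182 mm, e = 11 mm; θ ← 0°
rotate_crank_by(-72°): θ ← 0° -72° = -72°
rotate_crank_by(-8°): θ ← -72° -8° = -80°
rotate_crank_by(+12°): θ ← -80° +12° = -68°
rotate_crank_by(+42°): θ ← -68° +42° = -26°
rotate_crank_by(+8°): θ ← -26° +8° = -18°
crank pin P = (r cos θ, r sin θ) = (44.699656, -14.523799)
h = r sin θ − e = -14.523799 − 11 = -25.523799
sin φ = h / L = -25.523799 / 182 = -0.14024065
φ = arcsin(-0.14024065) = -8.061772°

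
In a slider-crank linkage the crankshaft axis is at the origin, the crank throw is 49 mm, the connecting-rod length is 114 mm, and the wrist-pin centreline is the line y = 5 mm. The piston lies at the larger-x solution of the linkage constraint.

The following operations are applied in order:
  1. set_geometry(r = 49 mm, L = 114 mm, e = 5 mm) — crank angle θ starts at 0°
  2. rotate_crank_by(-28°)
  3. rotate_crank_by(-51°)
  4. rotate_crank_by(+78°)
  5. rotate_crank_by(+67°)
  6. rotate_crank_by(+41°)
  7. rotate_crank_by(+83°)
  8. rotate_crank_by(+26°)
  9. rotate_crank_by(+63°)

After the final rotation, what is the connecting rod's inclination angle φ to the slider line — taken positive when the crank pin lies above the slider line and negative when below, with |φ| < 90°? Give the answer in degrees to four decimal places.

set_geometry: r = 49 mm, L = 114 mm, e = 5 mm; θ ← 0°
rotate_crank_by(-28°): θ ← 0° -28° = -28°
rotate_crank_by(-51°): θ ← -28° -51° = -79°
rotate_crank_by(+78°): θ ← -79° +78° = -1°
rotate_crank_by(+67°): θ ← -1° +67° = 66°
rotate_crank_by(+41°): θ ← 66° +41° = 107°
rotate_crank_by(+83°): θ ← 107° +83° = 190°
rotate_crank_by(+26°): θ ← 190° +26° = 216°
rotate_crank_by(+63°): θ ← 216° +63° = 279°
crank pin P = (r cos θ, r sin θ) = (7.665289, -48.396729)
h = r sin θ − e = -48.396729 − 5 = -53.396729
sin φ = h / L = -53.396729 / 114 = -0.46839236
φ = arcsin(-0.46839236) = -27.929991°

-27.9300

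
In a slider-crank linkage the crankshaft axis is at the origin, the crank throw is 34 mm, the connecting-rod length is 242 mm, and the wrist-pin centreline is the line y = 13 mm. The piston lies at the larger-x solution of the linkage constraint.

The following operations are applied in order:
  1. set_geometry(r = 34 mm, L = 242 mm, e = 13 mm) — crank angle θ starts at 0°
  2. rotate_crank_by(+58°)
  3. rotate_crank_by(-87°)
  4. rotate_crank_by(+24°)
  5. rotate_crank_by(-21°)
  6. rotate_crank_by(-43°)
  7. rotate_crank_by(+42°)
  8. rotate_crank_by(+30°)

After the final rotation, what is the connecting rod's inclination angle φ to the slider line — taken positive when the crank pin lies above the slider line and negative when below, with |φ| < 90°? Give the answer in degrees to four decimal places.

set_geometry: r = 34 mm, L = 242 mm, e = 13 mm; θ ← 0°
rotate_crank_by(+58°): θ ← 0° +58° = 58°
rotate_crank_by(-87°): θ ← 58° -87° = -29°
rotate_crank_by(+24°): θ ← -29° +24° = -5°
rotate_crank_by(-21°): θ ← -5° -21° = -26°
rotate_crank_by(-43°): θ ← -26° -43° = -69°
rotate_crank_by(+42°): θ ← -69° +42° = -27°
rotate_crank_by(+30°): θ ← -27° +30° = 3°
crank pin P = (r cos θ, r sin θ) = (33.953404, 1.779423)
h = r sin θ − e = 1.779423 − 13 = -11.220577
sin φ = h / L = -11.220577 / 242 = -0.04636602
φ = arcsin(-0.04636602) = -2.657530°

-2.6575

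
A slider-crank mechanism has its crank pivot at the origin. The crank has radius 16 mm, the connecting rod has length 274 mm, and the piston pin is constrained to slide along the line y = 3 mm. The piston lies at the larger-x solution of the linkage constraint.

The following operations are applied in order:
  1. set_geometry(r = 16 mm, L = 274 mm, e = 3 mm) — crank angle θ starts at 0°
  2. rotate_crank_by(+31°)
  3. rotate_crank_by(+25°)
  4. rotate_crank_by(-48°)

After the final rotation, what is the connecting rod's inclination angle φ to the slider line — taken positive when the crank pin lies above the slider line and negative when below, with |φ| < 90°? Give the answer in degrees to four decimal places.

set_geometry: r = 16 mm, L = 274 mm, e = 3 mm; θ ← 0°
rotate_crank_by(+31°): θ ← 0° +31° = 31°
rotate_crank_by(+25°): θ ← 31° +25° = 56°
rotate_crank_by(-48°): θ ← 56° -48° = 8°
crank pin P = (r cos θ, r sin θ) = (15.844289, 2.226770)
h = r sin θ − e = 2.226770 − 3 = -0.773230
sin φ = h / L = -0.773230 / 274 = -0.00282201
φ = arcsin(-0.00282201) = -0.161689°

-0.1617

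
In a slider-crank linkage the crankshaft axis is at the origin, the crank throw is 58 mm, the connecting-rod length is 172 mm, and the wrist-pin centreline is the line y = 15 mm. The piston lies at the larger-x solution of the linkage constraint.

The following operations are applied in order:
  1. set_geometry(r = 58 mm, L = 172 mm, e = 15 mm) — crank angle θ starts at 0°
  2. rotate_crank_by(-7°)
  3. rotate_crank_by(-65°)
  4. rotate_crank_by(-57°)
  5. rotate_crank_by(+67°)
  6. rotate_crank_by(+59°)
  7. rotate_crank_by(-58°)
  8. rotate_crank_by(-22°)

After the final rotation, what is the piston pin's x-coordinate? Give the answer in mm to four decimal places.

set_geometry: r = 58 mm, L = 172 mm, e = 15 mm; θ ← 0°
rotate_crank_by(-7°): θ ← 0° -7° = -7°
rotate_crank_by(-65°): θ ← -7° -65° = -72°
rotate_crank_by(-57°): θ ← -72° -57° = -129°
rotate_crank_by(+67°): θ ← -129° +67° = -62°
rotate_crank_by(+59°): θ ← -62° +59° = -3°
rotate_crank_by(-58°): θ ← -3° -58° = -61°
rotate_crank_by(-22°): θ ← -61° -22° = -83°
crank pin P = (r cos θ, r sin θ) = (7.068422, -57.567677)
h = r sin θ − e = -57.567677 − 15 = -72.567677
x = r cos θ + √(L² − h²) = 7.068422 + √(29584.0 − 5266.0677) = 7.068422 + 155.942080 = 163.010502

163.0105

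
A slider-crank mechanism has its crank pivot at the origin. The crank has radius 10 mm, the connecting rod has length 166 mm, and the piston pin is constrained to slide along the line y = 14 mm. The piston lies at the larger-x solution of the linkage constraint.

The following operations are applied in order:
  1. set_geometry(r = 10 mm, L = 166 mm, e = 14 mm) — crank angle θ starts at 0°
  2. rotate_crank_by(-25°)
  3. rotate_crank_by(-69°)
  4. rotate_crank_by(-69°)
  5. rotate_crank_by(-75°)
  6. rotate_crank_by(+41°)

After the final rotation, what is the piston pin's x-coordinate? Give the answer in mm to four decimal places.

156.0670

set_geometry: r = 10 mm, L = 166 mm, e = 14 mm; θ ← 0°
rotate_crank_by(-25°): θ ← 0° -25° = -25°
rotate_crank_by(-69°): θ ← -25° -69° = -94°
rotate_crank_by(-69°): θ ← -94° -69° = -163°
rotate_crank_by(-75°): θ ← -163° -75° = -238°
rotate_crank_by(+41°): θ ← -238° +41° = -197°
crank pin P = (r cos θ, r sin θ) = (-9.563048, 2.923717)
h = r sin θ − e = 2.923717 − 14 = -11.076283
x = r cos θ + √(L² − h²) = -9.563048 + √(27556.0 − 122.6840) = -9.563048 + 165.630058 = 156.067010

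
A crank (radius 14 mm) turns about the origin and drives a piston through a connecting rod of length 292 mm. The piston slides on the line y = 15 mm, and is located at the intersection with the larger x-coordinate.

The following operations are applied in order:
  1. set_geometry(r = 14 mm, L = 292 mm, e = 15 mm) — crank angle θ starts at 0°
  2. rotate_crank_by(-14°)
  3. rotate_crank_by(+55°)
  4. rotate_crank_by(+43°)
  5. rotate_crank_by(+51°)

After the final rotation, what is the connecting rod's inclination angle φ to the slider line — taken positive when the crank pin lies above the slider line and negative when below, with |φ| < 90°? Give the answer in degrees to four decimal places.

set_geometry: r = 14 mm, L = 292 mm, e = 15 mm; θ ← 0°
rotate_crank_by(-14°): θ ← 0° -14° = -14°
rotate_crank_by(+55°): θ ← -14° +55° = 41°
rotate_crank_by(+43°): θ ← 41° +43° = 84°
rotate_crank_by(+51°): θ ← 84° +51° = 135°
crank pin P = (r cos θ, r sin θ) = (-9.899495, 9.899495)
h = r sin θ − e = 9.899495 − 15 = -5.100505
sin φ = h / L = -5.100505 / 292 = -0.01746748
φ = arcsin(-0.01746748) = -1.000864°

-1.0009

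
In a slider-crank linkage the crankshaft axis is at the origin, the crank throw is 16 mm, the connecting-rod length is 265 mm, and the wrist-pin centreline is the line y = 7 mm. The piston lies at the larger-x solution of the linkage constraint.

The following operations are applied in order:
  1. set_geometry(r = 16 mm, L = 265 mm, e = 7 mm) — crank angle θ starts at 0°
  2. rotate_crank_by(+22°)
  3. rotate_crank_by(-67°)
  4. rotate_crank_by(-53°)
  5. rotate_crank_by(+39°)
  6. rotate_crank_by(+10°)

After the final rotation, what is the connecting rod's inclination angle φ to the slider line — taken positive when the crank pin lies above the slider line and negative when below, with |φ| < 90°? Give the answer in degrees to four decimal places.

set_geometry: r = 16 mm, L = 265 mm, e = 7 mm; θ ← 0°
rotate_crank_by(+22°): θ ← 0° +22° = 22°
rotate_crank_by(-67°): θ ← 22° -67° = -45°
rotate_crank_by(-53°): θ ← -45° -53° = -98°
rotate_crank_by(+39°): θ ← -98° +39° = -59°
rotate_crank_by(+10°): θ ← -59° +10° = -49°
crank pin P = (r cos θ, r sin θ) = (10.496944, -12.075353)
h = r sin θ − e = -12.075353 − 7 = -19.075353
sin φ = h / L = -19.075353 / 265 = -0.07198247
φ = arcsin(-0.07198247) = -4.127861°

-4.1279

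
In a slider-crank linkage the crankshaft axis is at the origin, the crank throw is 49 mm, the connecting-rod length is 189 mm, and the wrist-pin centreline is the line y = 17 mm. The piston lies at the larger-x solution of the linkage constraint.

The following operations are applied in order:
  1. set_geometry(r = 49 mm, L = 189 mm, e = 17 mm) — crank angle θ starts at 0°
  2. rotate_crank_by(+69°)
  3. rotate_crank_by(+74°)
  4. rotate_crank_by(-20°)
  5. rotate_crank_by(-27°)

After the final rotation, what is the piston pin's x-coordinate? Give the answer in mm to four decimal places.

181.1953

set_geometry: r = 49 mm, L = 189 mm, e = 17 mm; θ ← 0°
rotate_crank_by(+69°): θ ← 0° +69° = 69°
rotate_crank_by(+74°): θ ← 69° +74° = 143°
rotate_crank_by(-20°): θ ← 143° -20° = 123°
rotate_crank_by(-27°): θ ← 123° -27° = 96°
crank pin P = (r cos θ, r sin θ) = (-5.121895, 48.731573)
h = r sin θ − e = 48.731573 − 17 = 31.731573
x = r cos θ + √(L² − h²) = -5.121895 + √(35721.0 − 1006.8927) = -5.121895 + 186.317222 = 181.195327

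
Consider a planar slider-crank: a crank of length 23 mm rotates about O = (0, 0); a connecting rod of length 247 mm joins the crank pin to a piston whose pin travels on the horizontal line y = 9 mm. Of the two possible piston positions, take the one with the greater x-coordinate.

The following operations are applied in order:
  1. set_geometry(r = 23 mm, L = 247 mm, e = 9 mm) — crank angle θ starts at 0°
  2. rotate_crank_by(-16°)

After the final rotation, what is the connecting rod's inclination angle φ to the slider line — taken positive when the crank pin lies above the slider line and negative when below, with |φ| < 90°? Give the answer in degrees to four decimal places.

set_geometry: r = 23 mm, L = 247 mm, e = 9 mm; θ ← 0°
rotate_crank_by(-16°): θ ← 0° -16° = -16°
crank pin P = (r cos θ, r sin θ) = (22.109019, -6.339659)
h = r sin θ − e = -6.339659 − 9 = -15.339659
sin φ = h / L = -15.339659 / 247 = -0.06210388
φ = arcsin(-0.06210388) = -3.560582°

-3.5606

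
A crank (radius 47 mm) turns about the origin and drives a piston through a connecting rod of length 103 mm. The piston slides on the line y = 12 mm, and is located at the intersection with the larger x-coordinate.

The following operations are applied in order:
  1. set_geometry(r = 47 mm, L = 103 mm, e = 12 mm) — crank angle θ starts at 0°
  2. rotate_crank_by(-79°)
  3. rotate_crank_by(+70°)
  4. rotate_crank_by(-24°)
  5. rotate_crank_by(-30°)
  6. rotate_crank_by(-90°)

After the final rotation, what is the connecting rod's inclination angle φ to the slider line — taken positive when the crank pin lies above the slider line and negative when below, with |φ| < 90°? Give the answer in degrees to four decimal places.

-18.8847

set_geometry: r = 47 mm, L = 103 mm, e = 12 mm; θ ← 0°
rotate_crank_by(-79°): θ ← 0° -79° = -79°
rotate_crank_by(+70°): θ ← -79° +70° = -9°
rotate_crank_by(-24°): θ ← -9° -24° = -33°
rotate_crank_by(-30°): θ ← -33° -30° = -63°
rotate_crank_by(-90°): θ ← -63° -90° = -153°
crank pin P = (r cos θ, r sin θ) = (-41.877307, -21.337553)
h = r sin θ − e = -21.337553 − 12 = -33.337553
sin φ = h / L = -33.337553 / 103 = -0.32366557
φ = arcsin(-0.32366557) = -18.884748°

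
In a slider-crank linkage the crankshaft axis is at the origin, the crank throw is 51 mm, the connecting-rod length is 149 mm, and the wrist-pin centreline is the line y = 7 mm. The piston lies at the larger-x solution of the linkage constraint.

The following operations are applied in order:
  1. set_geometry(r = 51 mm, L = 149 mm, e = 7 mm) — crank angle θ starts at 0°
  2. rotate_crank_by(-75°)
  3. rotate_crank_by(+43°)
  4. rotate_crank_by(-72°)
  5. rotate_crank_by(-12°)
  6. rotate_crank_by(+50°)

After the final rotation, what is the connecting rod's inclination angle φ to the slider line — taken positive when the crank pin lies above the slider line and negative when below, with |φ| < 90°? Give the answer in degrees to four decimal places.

set_geometry: r = 51 mm, L = 149 mm, e = 7 mm; θ ← 0°
rotate_crank_by(-75°): θ ← 0° -75° = -75°
rotate_crank_by(+43°): θ ← -75° +43° = -32°
rotate_crank_by(-72°): θ ← -32° -72° = -104°
rotate_crank_by(-12°): θ ← -104° -12° = -116°
rotate_crank_by(+50°): θ ← -116° +50° = -66°
crank pin P = (r cos θ, r sin θ) = (20.743569, -46.590818)
h = r sin θ − e = -46.590818 − 7 = -53.590818
sin φ = h / L = -53.590818 / 149 = -0.35966992
φ = arcsin(-0.35966992) = -21.079926°

-21.0799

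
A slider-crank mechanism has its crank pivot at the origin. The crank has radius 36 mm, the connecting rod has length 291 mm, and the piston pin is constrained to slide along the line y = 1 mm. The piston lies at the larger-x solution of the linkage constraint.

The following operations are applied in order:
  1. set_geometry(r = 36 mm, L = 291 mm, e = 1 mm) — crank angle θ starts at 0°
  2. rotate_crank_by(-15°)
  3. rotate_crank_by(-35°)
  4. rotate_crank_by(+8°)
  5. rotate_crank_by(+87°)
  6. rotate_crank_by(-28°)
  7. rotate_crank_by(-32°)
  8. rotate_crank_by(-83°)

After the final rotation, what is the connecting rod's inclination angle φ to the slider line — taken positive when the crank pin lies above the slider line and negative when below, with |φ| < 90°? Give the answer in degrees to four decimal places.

set_geometry: r = 36 mm, L = 291 mm, e = 1 mm; θ ← 0°
rotate_crank_by(-15°): θ ← 0° -15° = -15°
rotate_crank_by(-35°): θ ← -15° -35° = -50°
rotate_crank_by(+8°): θ ← -50° +8° = -42°
rotate_crank_by(+87°): θ ← -42° +87° = 45°
rotate_crank_by(-28°): θ ← 45° -28° = 17°
rotate_crank_by(-32°): θ ← 17° -32° = -15°
rotate_crank_by(-83°): θ ← -15° -83° = -98°
crank pin P = (r cos θ, r sin θ) = (-5.010232, -35.649650)
h = r sin θ − e = -35.649650 − 1 = -36.649650
sin φ = h / L = -36.649650 / 291 = -0.12594382
φ = arcsin(-0.12594382) = -7.235263°

-7.2353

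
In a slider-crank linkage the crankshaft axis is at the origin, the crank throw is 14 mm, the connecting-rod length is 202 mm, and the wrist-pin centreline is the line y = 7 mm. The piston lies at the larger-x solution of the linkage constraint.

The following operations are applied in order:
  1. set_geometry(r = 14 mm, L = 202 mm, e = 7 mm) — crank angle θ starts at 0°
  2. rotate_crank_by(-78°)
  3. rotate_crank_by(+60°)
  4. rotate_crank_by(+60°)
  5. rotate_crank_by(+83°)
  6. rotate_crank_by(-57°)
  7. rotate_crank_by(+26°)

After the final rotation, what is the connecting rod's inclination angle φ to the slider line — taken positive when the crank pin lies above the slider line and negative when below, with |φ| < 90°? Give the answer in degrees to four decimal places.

set_geometry: r = 14 mm, L = 202 mm, e = 7 mm; θ ← 0°
rotate_crank_by(-78°): θ ← 0° -78° = -78°
rotate_crank_by(+60°): θ ← -78° +60° = -18°
rotate_crank_by(+60°): θ ← -18° +60° = 42°
rotate_crank_by(+83°): θ ← 42° +83° = 125°
rotate_crank_by(-57°): θ ← 125° -57° = 68°
rotate_crank_by(+26°): θ ← 68° +26° = 94°
crank pin P = (r cos θ, r sin θ) = (-0.976591, 13.965897)
h = r sin θ − e = 13.965897 − 7 = 6.965897
sin φ = h / L = 6.965897 / 202 = 0.03448464
φ = arcsin(0.03448464) = 1.976216°

1.9762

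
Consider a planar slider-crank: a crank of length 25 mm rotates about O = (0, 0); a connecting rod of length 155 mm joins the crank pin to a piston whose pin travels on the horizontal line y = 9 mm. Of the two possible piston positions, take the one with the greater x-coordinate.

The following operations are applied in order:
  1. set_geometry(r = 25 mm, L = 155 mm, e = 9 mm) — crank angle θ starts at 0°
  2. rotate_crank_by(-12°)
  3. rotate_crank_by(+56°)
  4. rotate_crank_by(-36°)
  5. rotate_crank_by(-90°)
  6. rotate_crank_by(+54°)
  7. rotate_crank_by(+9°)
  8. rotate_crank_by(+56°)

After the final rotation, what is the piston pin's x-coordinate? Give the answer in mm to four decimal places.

set_geometry: r = 25 mm, L = 155 mm, e = 9 mm; θ ← 0°
rotate_crank_by(-12°): θ ← 0° -12° = -12°
rotate_crank_by(+56°): θ ← -12° +56° = 44°
rotate_crank_by(-36°): θ ← 44° -36° = 8°
rotate_crank_by(-90°): θ ← 8° -90° = -82°
rotate_crank_by(+54°): θ ← -82° +54° = -28°
rotate_crank_by(+9°): θ ← -28° +9° = -19°
rotate_crank_by(+56°): θ ← -19° +56° = 37°
crank pin P = (r cos θ, r sin θ) = (19.965888, 15.045376)
h = r sin θ − e = 15.045376 − 9 = 6.045376
x = r cos θ + √(L² − h²) = 19.965888 + √(24025.0 − 36.5466) = 19.965888 + 154.882063 = 174.847951

174.8480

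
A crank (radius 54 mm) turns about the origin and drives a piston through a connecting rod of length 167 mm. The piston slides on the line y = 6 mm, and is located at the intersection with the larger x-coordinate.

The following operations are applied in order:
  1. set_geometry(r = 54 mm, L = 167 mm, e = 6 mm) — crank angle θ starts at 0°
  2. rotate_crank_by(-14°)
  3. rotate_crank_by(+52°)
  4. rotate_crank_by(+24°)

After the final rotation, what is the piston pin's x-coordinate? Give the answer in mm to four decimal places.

187.0668

set_geometry: r = 54 mm, L = 167 mm, e = 6 mm; θ ← 0°
rotate_crank_by(-14°): θ ← 0° -14° = -14°
rotate_crank_by(+52°): θ ← -14° +52° = 38°
rotate_crank_by(+24°): θ ← 38° +24° = 62°
crank pin P = (r cos θ, r sin θ) = (25.351464, 47.679170)
h = r sin θ − e = 47.679170 − 6 = 41.679170
x = r cos θ + √(L² − h²) = 25.351464 + √(27889.0 − 1737.1532) = 25.351464 + 161.715326 = 187.066791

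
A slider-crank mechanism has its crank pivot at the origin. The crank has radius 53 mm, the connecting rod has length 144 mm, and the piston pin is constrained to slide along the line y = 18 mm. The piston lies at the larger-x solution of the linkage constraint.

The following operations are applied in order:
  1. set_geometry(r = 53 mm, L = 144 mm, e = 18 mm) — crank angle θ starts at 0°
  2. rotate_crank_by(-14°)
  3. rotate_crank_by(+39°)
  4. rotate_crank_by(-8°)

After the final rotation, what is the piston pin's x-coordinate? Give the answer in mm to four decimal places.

set_geometry: r = 53 mm, L = 144 mm, e = 18 mm; θ ← 0°
rotate_crank_by(-14°): θ ← 0° -14° = -14°
rotate_crank_by(+39°): θ ← -14° +39° = 25°
rotate_crank_by(-8°): θ ← 25° -8° = 17°
crank pin P = (r cos θ, r sin θ) = (50.684152, 15.495700)
h = r sin θ − e = 15.495700 − 18 = -2.504300
x = r cos θ + √(L² − h²) = 50.684152 + √(20736.0 − 6.2715) = 50.684152 + 143.978222 = 194.662374

194.6624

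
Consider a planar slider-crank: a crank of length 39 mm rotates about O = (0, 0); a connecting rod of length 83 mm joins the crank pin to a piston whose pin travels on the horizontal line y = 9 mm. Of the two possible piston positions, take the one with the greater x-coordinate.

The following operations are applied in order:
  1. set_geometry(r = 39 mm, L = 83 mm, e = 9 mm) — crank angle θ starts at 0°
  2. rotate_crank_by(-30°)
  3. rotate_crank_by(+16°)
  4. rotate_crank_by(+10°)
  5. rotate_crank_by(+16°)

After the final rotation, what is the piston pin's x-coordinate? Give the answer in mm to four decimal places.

121.1430

set_geometry: r = 39 mm, L = 83 mm, e = 9 mm; θ ← 0°
rotate_crank_by(-30°): θ ← 0° -30° = -30°
rotate_crank_by(+16°): θ ← -30° +16° = -14°
rotate_crank_by(+10°): θ ← -14° +10° = -4°
rotate_crank_by(+16°): θ ← -4° +16° = 12°
crank pin P = (r cos θ, r sin θ) = (38.147756, 8.108556)
h = r sin θ − e = 8.108556 − 9 = -0.891444
x = r cos θ + √(L² − h²) = 38.147756 + √(6889.0 − 0.7947) = 38.147756 + 82.995213 = 121.142969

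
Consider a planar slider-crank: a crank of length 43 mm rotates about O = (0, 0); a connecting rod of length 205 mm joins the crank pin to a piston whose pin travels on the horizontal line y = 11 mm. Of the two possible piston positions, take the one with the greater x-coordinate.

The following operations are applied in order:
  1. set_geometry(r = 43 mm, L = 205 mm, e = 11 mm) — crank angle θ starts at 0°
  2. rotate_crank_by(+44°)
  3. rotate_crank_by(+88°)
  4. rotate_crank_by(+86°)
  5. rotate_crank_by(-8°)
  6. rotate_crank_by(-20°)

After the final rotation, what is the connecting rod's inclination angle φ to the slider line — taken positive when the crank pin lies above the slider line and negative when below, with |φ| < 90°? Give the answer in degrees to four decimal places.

-5.1683

set_geometry: r = 43 mm, L = 205 mm, e = 11 mm; θ ← 0°
rotate_crank_by(+44°): θ ← 0° +44° = 44°
rotate_crank_by(+88°): θ ← 44° +88° = 132°
rotate_crank_by(+86°): θ ← 132° +86° = 218°
rotate_crank_by(-8°): θ ← 218° -8° = 210°
rotate_crank_by(-20°): θ ← 210° -20° = 190°
crank pin P = (r cos θ, r sin θ) = (-42.346733, -7.466872)
h = r sin θ − e = -7.466872 − 11 = -18.466872
sin φ = h / L = -18.466872 / 205 = -0.09008230
φ = arcsin(-0.09008230) = -5.168342°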